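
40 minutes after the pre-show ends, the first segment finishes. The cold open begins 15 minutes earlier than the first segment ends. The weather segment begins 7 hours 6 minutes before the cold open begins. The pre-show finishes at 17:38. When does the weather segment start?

10:57

The first segment ends at 17:38 + 40 min = 18:18.
The cold open starts at 18:18 − 15 min = 18:03.
The weather segment starts at 18:03 − 426 min = 10:57.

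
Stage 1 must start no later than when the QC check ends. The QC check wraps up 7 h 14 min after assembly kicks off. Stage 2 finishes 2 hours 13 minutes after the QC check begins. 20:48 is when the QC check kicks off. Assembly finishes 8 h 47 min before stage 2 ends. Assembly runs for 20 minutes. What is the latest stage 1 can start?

21:08

Stage 2 ends at 20:48 + 133 min = 23:01.
Assembly ends at 23:01 − 527 min = 14:14.
Assembly starts at 14:14 − 20 min = 13:54.
The QC check ends at 13:54 + 434 min = 21:08.
Stage 1 is bounded by the QC check, so the latest it can start is 21:08.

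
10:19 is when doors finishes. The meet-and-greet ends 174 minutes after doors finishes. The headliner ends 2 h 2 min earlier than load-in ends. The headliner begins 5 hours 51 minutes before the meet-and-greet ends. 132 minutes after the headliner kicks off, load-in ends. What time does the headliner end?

07:32

The meet-and-greet ends at 10:19 + 174 min = 13:13.
The headliner starts at 13:13 − 351 min = 07:22.
Load-in ends at 07:22 + 132 min = 09:34.
The headliner ends at 09:34 − 122 min = 07:32.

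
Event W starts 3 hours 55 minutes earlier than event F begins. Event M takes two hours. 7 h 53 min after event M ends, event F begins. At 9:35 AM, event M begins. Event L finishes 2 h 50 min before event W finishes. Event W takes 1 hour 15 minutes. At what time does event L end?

Event M ends at 9:35 AM + 120 min = 11:35 AM.
Event F starts at 11:35 AM + 473 min = 7:28 PM.
Event W starts at 7:28 PM − 235 min = 3:33 PM.
Event W ends at 3:33 PM + 75 min = 4:48 PM.
Event L ends at 4:48 PM − 170 min = 1:58 PM.

1:58 PM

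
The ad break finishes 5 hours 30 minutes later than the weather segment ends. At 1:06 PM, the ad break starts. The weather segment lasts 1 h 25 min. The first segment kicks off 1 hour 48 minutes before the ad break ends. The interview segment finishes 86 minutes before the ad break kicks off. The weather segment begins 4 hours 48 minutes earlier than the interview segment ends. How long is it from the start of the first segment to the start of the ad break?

The interview segment ends at 1:06 PM − 86 min = 11:40 AM.
The weather segment starts at 11:40 AM − 288 min = 6:52 AM.
The weather segment ends at 6:52 AM + 85 min = 8:17 AM.
The ad break ends at 8:17 AM + 330 min = 1:47 PM.
The first segment starts at 1:47 PM − 108 min = 11:59 AM.
From 11:59 AM to 1:06 PM is 67 minutes.

67 minutes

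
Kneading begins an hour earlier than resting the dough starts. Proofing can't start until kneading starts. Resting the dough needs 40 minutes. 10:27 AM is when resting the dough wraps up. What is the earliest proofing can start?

8:47 AM

Resting the dough starts at 10:27 AM − 40 min = 9:47 AM.
Kneading starts at 9:47 AM − 60 min = 8:47 AM.
Proofing is bounded by kneading, so the earliest it can start is 8:47 AM.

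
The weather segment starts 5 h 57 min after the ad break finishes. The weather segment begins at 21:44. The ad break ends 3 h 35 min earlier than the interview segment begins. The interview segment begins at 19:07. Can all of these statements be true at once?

No

The ad break ends at 19:07 − 215 min = 15:32.
The weather segment starts at 15:32 + 357 min = 21:29.
But the weather segment is also said to start at 21:44 — a 15-minute conflict.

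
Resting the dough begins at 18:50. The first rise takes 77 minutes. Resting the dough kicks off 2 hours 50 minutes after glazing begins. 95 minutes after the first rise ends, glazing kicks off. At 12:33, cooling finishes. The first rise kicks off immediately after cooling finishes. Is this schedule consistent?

No

The first rise starts at 12:33.
The first rise ends at 12:33 + 77 min = 13:50.
Glazing starts at 13:50 + 95 min = 15:25.
Resting the dough starts at 15:25 + 170 min = 18:15.
But resting the dough is also said to start at 18:50 — a 35-minute conflict.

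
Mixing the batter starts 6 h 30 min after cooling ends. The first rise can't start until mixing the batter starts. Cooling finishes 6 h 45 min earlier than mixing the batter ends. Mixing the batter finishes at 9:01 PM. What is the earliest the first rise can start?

8:46 PM

Cooling ends at 9:01 PM − 405 min = 2:16 PM.
Mixing the batter starts at 2:16 PM + 390 min = 8:46 PM.
The first rise is bounded by mixing the batter, so the earliest it can start is 8:46 PM.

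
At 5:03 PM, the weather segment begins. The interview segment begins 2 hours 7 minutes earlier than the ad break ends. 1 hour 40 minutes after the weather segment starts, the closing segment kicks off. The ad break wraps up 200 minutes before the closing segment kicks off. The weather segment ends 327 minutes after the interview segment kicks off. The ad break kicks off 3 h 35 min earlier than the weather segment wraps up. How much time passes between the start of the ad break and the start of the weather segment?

1 hour 55 minutes

The closing segment starts at 5:03 PM + 100 min = 6:43 PM.
The ad break ends at 6:43 PM − 200 min = 3:23 PM.
The interview segment starts at 3:23 PM − 127 min = 1:16 PM.
The weather segment ends at 1:16 PM + 327 min = 6:43 PM.
The ad break starts at 6:43 PM − 215 min = 3:08 PM.
From 3:08 PM to 5:03 PM is 1 hour 55 minutes.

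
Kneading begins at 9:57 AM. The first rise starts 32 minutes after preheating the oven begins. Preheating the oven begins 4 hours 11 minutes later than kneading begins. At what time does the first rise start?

Preheating the oven starts at 9:57 AM + 251 min = 2:08 PM.
The first rise starts at 2:08 PM + 32 min = 2:40 PM.

2:40 PM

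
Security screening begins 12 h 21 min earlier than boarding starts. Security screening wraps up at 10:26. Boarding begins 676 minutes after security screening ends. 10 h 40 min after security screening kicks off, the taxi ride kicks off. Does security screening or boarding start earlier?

security screening

Boarding starts at 10:26 + 676 min = 21:42.
Security screening starts at 21:42 − 741 min = 09:21.
Security screening starts at 09:21 and boarding starts at 21:42, so security screening is first.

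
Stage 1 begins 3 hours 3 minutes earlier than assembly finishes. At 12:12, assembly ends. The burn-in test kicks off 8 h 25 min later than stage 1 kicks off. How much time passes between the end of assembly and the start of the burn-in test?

Stage 1 starts at 12:12 − 183 min = 09:09.
The burn-in test starts at 09:09 + 505 min = 17:34.
From 12:12 to 17:34 is 5 h 22 min.

5 h 22 min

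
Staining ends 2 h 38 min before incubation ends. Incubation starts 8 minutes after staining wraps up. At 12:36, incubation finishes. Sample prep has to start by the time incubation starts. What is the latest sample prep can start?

Staining ends at 12:36 − 158 min = 09:58.
Incubation starts at 09:58 + 8 min = 10:06.
Sample prep is bounded by incubation, so the latest it can start is 10:06.

10:06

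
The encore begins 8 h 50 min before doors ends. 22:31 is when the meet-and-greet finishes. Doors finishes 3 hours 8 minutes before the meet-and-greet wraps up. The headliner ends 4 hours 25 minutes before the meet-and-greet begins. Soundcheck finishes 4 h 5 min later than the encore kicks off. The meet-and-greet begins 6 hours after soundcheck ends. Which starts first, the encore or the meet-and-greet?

the encore

Doors ends at 22:31 − 188 min = 19:23.
The encore starts at 19:23 − 530 min = 10:33.
Soundcheck ends at 10:33 + 245 min = 14:38.
The meet-and-greet starts at 14:38 + 360 min = 20:38.
The encore starts at 10:33 and the meet-and-greet starts at 20:38, so the encore is first.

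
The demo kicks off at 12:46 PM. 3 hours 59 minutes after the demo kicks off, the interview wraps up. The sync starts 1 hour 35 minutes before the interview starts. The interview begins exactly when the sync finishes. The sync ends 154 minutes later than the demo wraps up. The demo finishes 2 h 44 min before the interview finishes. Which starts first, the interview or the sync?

The interview ends at 12:46 PM + 239 min = 4:45 PM.
The demo ends at 4:45 PM − 164 min = 2:01 PM.
The sync ends at 2:01 PM + 154 min = 4:35 PM.
So the interview starts at 4:35 PM.
The sync starts at 4:35 PM − 95 min = 3:00 PM.
The interview starts at 4:35 PM and the sync starts at 3:00 PM, so the sync is first.

the sync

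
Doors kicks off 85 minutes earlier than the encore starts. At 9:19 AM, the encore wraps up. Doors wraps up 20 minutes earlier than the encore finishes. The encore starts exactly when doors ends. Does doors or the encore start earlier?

Doors ends at 9:19 AM − 20 min = 8:59 AM.
So the encore starts at 8:59 AM.
Doors starts at 8:59 AM − 85 min = 7:34 AM.
Doors starts at 7:34 AM and the encore starts at 8:59 AM, so doors is first.

doors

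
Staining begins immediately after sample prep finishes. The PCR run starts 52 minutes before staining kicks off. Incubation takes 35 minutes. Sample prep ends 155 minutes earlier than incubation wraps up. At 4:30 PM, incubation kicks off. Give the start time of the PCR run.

1:38 PM

Incubation ends at 4:30 PM + 35 min = 5:05 PM.
Sample prep ends at 5:05 PM − 155 min = 2:30 PM.
So staining starts at 2:30 PM.
The PCR run starts at 2:30 PM − 52 min = 1:38 PM.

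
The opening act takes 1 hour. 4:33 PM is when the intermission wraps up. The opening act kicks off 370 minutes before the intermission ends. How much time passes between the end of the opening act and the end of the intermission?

The opening act starts at 4:33 PM − 370 min = 10:23 AM.
The opening act ends at 10:23 AM + 60 min = 11:23 AM.
From 11:23 AM to 4:33 PM is 310 minutes.

310 minutes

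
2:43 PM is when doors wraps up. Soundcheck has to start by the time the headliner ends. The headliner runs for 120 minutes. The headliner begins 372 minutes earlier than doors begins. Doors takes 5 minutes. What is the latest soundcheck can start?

10:26 AM

Doors starts at 2:43 PM − 5 min = 2:38 PM.
The headliner starts at 2:38 PM − 372 min = 8:26 AM.
The headliner ends at 8:26 AM + 120 min = 10:26 AM.
Soundcheck is bounded by the headliner, so the latest it can start is 10:26 AM.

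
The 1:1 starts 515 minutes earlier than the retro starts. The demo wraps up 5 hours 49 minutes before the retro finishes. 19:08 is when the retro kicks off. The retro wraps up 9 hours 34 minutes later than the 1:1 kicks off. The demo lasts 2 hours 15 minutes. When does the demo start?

12:03

The 1:1 starts at 19:08 − 515 min = 10:33.
The retro ends at 10:33 + 574 min = 20:07.
The demo ends at 20:07 − 349 min = 14:18.
The demo starts at 14:18 − 135 min = 12:03.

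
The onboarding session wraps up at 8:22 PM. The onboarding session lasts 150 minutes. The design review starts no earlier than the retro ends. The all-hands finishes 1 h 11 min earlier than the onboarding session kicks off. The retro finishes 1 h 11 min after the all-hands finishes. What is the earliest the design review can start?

The onboarding session starts at 8:22 PM − 150 min = 5:52 PM.
The all-hands ends at 5:52 PM − 71 min = 4:41 PM.
The retro ends at 4:41 PM + 71 min = 5:52 PM.
The design review is bounded by the retro, so the earliest it can start is 5:52 PM.

5:52 PM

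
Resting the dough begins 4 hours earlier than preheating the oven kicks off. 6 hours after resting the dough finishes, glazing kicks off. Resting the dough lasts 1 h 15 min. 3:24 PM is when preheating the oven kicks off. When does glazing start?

Resting the dough starts at 3:24 PM − 240 min = 11:24 AM.
Resting the dough ends at 11:24 AM + 75 min = 12:39 PM.
Glazing starts at 12:39 PM + 360 min = 6:39 PM.

6:39 PM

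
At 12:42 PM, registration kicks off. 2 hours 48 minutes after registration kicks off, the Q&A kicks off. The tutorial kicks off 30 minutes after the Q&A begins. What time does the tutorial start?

The Q&A starts at 12:42 PM + 168 min = 3:30 PM.
The tutorial starts at 3:30 PM + 30 min = 4:00 PM.

4:00 PM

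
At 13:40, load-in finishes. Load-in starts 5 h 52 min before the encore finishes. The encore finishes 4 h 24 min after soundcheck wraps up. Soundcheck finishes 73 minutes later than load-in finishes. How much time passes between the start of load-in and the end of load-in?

15 minutes

Soundcheck ends at 13:40 + 73 min = 14:53.
The encore ends at 14:53 + 264 min = 19:17.
Load-in starts at 19:17 − 352 min = 13:25.
From 13:25 to 13:40 is 15 minutes.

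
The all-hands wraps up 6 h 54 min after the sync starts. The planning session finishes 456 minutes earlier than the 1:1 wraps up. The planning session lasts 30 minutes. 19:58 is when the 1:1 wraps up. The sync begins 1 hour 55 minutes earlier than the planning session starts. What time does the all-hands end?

16:51

The planning session ends at 19:58 − 456 min = 12:22.
The planning session starts at 12:22 − 30 min = 11:52.
The sync starts at 11:52 − 115 min = 09:57.
The all-hands ends at 09:57 + 414 min = 16:51.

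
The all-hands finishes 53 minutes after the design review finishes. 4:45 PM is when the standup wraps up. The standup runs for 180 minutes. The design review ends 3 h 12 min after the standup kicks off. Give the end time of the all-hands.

5:50 PM

The standup starts at 4:45 PM − 180 min = 1:45 PM.
The design review ends at 1:45 PM + 192 min = 4:57 PM.
The all-hands ends at 4:57 PM + 53 min = 5:50 PM.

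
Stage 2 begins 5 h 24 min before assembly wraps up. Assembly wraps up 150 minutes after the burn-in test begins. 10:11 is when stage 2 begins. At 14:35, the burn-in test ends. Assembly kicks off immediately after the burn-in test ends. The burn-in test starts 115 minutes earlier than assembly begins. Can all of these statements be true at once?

Assembly starts at 14:35.
The burn-in test starts at 14:35 − 115 min = 12:40.
Assembly ends at 12:40 + 150 min = 15:10.
Stage 2 starts at 15:10 − 324 min = 09:46.
But stage 2 is also said to start at 10:11 — a 25-minute conflict.

No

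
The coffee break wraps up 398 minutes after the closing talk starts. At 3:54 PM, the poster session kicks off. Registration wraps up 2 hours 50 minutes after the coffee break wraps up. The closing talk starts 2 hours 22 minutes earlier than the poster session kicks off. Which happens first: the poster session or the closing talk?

The closing talk starts at 3:54 PM − 142 min = 1:32 PM.
The poster session starts at 3:54 PM and the closing talk starts at 1:32 PM, so the closing talk is first.

the closing talk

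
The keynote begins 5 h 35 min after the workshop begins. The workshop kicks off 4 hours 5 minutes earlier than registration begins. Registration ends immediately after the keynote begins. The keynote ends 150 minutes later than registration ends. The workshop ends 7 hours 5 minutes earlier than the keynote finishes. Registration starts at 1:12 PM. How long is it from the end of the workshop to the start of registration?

The workshop starts at 1:12 PM − 245 min = 9:07 AM.
The keynote starts at 9:07 AM + 335 min = 2:42 PM.
So registration ends at 2:42 PM.
The keynote ends at 2:42 PM + 150 min = 5:12 PM.
The workshop ends at 5:12 PM − 425 min = 10:07 AM.
From 10:07 AM to 1:12 PM is 3 h 5 min.

3 h 5 min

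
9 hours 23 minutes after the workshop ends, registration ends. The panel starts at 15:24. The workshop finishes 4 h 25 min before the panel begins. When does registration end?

The workshop ends at 15:24 − 265 min = 10:59.
Registration ends at 10:59 + 563 min = 20:22.

20:22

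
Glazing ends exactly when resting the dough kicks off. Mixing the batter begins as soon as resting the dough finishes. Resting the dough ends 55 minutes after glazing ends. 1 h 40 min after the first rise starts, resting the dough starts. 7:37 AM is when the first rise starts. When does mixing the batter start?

10:12 AM

Resting the dough starts at 7:37 AM + 100 min = 9:17 AM.
So glazing ends at 9:17 AM.
Resting the dough ends at 9:17 AM + 55 min = 10:12 AM.
So mixing the batter starts at 10:12 AM.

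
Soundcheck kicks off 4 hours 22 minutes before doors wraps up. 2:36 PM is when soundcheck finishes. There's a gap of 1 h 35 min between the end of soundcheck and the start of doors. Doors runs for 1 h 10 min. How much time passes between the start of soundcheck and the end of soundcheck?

1 h 37 min

Doors starts at 2:36 PM + 95 min = 4:11 PM.
Doors ends at 4:11 PM + 70 min = 5:21 PM.
Soundcheck starts at 5:21 PM − 262 min = 12:59 PM.
From 12:59 PM to 2:36 PM is 1 h 37 min.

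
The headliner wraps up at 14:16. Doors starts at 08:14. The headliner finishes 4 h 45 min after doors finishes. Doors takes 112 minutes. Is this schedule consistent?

Doors ends at 08:14 + 112 min = 10:06.
The headliner ends at 10:06 + 285 min = 14:51.
But the headliner is also said to end at 14:16 — a 35-minute conflict.

No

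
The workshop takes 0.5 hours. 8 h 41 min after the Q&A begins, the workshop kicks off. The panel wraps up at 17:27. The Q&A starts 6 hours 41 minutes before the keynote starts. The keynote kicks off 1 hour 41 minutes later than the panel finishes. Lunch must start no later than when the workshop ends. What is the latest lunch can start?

The keynote starts at 17:27 + 101 min = 19:08.
The Q&A starts at 19:08 − 401 min = 12:27.
The workshop starts at 12:27 + 521 min = 21:08.
The workshop ends at 21:08 + 30 min = 21:38.
Lunch is bounded by the workshop, so the latest it can start is 21:38.

21:38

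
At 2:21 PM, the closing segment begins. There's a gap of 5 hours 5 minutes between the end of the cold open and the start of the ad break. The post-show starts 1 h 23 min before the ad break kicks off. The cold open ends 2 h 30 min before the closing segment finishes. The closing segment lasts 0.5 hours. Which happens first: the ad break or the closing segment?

The closing segment ends at 2:21 PM + 30 min = 2:51 PM.
The cold open ends at 2:51 PM − 150 min = 12:21 PM.
The ad break starts at 12:21 PM + 305 min = 5:26 PM.
The ad break starts at 5:26 PM and the closing segment starts at 2:21 PM, so the closing segment is first.

the closing segment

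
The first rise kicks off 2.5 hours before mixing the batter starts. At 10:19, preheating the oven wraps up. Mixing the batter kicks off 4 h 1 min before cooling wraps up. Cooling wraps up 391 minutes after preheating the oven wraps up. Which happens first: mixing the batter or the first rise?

Cooling ends at 10:19 + 391 min = 16:50.
Mixing the batter starts at 16:50 − 241 min = 12:49.
The first rise starts at 12:49 − 150 min = 10:19.
Mixing the batter starts at 12:49 and the first rise starts at 10:19, so the first rise is first.

the first rise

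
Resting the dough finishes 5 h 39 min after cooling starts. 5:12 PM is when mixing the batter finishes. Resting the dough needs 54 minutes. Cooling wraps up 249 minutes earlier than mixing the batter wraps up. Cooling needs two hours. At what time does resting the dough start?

Cooling ends at 5:12 PM − 249 min = 1:03 PM.
Cooling starts at 1:03 PM − 120 min = 11:03 AM.
Resting the dough ends at 11:03 AM + 339 min = 4:42 PM.
Resting the dough starts at 4:42 PM − 54 min = 3:48 PM.

3:48 PM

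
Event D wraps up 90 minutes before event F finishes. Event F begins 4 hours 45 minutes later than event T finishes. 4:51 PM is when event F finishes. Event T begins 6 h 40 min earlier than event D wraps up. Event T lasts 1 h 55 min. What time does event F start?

Event D ends at 4:51 PM − 90 min = 3:21 PM.
Event T starts at 3:21 PM − 400 min = 8:41 AM.
Event T ends at 8:41 AM + 115 min = 10:36 AM.
Event F starts at 10:36 AM + 285 min = 3:21 PM.

3:21 PM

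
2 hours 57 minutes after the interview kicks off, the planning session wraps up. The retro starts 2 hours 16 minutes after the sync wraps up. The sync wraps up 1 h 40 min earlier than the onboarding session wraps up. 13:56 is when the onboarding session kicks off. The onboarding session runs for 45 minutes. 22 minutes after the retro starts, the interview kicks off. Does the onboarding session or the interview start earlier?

the onboarding session

The onboarding session ends at 13:56 + 45 min = 14:41.
The sync ends at 14:41 − 100 min = 13:01.
The retro starts at 13:01 + 136 min = 15:17.
The interview starts at 15:17 + 22 min = 15:39.
The onboarding session starts at 13:56 and the interview starts at 15:39, so the onboarding session is first.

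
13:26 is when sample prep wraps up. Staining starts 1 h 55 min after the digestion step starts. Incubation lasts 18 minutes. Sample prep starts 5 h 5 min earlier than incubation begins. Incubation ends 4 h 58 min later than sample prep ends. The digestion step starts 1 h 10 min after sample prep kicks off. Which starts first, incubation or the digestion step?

Incubation ends at 13:26 + 298 min = 18:24.
Incubation starts at 18:24 − 18 min = 18:06.
Sample prep starts at 18:06 − 305 min = 13:01.
The digestion step starts at 13:01 + 70 min = 14:11.
Incubation starts at 18:06 and the digestion step starts at 14:11, so the digestion step is first.

the digestion step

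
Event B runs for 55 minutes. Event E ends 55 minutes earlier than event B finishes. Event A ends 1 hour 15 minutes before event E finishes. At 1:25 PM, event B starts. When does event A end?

Event B ends at 1:25 PM + 55 min = 2:20 PM.
Event E ends at 2:20 PM − 55 min = 1:25 PM.
Event A ends at 1:25 PM − 75 min = 12:10 PM.

12:10 PM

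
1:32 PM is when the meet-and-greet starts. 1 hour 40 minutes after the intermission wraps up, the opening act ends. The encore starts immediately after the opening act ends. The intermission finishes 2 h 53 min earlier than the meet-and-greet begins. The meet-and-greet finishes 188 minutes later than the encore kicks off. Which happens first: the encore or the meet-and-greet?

The intermission ends at 1:32 PM − 173 min = 10:39 AM.
The opening act ends at 10:39 AM + 100 min = 12:19 PM.
So the encore starts at 12:19 PM.
The encore starts at 12:19 PM and the meet-and-greet starts at 1:32 PM, so the encore is first.

the encore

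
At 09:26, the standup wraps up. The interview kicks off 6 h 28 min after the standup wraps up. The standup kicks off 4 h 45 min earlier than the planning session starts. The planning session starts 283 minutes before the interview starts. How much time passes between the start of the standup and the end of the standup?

The interview starts at 09:26 + 388 min = 15:54.
The planning session starts at 15:54 − 283 min = 11:11.
The standup starts at 11:11 − 285 min = 06:26.
From 06:26 to 09:26 is 3 hours.

3 hours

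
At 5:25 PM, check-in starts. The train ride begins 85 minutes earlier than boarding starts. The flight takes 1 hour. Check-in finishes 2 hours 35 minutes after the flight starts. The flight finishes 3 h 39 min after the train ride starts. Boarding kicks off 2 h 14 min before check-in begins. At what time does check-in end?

Boarding starts at 5:25 PM − 134 min = 3:11 PM.
The train ride starts at 3:11 PM − 85 min = 1:46 PM.
The flight ends at 1:46 PM + 219 min = 5:25 PM.
The flight starts at 5:25 PM − 60 min = 4:25 PM.
Check-in ends at 4:25 PM + 155 min = 7:00 PM.

7:00 PM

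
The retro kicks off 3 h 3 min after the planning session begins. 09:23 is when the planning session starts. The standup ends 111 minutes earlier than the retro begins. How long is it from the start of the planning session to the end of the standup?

72 minutes

The retro starts at 09:23 + 183 min = 12:26.
The standup ends at 12:26 − 111 min = 10:35.
From 09:23 to 10:35 is 72 minutes.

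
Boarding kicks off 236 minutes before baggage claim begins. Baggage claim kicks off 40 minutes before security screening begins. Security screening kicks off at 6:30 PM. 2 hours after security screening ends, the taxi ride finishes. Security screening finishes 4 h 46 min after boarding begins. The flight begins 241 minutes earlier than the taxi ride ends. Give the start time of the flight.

Baggage claim starts at 6:30 PM − 40 min = 5:50 PM.
Boarding starts at 5:50 PM − 236 min = 1:54 PM.
Security screening ends at 1:54 PM + 286 min = 6:40 PM.
The taxi ride ends at 6:40 PM + 120 min = 8:40 PM.
The flight starts at 8:40 PM − 241 min = 4:39 PM.

4:39 PM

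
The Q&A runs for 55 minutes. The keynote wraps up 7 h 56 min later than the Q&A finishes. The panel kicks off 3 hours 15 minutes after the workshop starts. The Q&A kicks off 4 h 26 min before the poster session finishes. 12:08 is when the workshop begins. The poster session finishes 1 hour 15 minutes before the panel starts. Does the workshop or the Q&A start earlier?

the Q&A

The panel starts at 12:08 + 195 min = 15:23.
The poster session ends at 15:23 − 75 min = 14:08.
The Q&A starts at 14:08 − 266 min = 09:42.
The workshop starts at 12:08 and the Q&A starts at 09:42, so the Q&A is first.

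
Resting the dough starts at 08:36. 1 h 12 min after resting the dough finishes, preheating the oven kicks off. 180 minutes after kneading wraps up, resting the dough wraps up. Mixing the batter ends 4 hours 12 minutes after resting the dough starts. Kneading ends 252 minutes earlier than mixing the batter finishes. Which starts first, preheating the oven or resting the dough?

resting the dough

Mixing the batter ends at 08:36 + 252 min = 12:48.
Kneading ends at 12:48 − 252 min = 08:36.
Resting the dough ends at 08:36 + 180 min = 11:36.
Preheating the oven starts at 11:36 + 72 min = 12:48.
Preheating the oven starts at 12:48 and resting the dough starts at 08:36, so resting the dough is first.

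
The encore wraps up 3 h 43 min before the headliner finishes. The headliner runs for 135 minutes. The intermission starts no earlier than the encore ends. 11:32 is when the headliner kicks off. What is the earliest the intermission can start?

10:04

The headliner ends at 11:32 + 135 min = 13:47.
The encore ends at 13:47 − 223 min = 10:04.
The intermission is bounded by the encore, so the earliest it can start is 10:04.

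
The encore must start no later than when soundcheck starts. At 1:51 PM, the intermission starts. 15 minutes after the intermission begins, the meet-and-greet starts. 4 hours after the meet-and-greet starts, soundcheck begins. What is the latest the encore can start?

The meet-and-greet starts at 1:51 PM + 15 min = 2:06 PM.
Soundcheck starts at 2:06 PM + 240 min = 6:06 PM.
The encore is bounded by soundcheck, so the latest it can start is 6:06 PM.

6:06 PM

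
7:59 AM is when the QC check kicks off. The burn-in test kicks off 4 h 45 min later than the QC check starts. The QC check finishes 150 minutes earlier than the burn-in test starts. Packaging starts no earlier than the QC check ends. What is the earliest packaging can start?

10:14 AM

The burn-in test starts at 7:59 AM + 285 min = 12:44 PM.
The QC check ends at 12:44 PM − 150 min = 10:14 AM.
Packaging is bounded by the QC check, so the earliest it can start is 10:14 AM.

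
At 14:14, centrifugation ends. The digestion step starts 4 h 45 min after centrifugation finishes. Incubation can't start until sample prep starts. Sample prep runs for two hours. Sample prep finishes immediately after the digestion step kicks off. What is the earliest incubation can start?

The digestion step starts at 14:14 + 285 min = 18:59.
So sample prep ends at 18:59.
Sample prep starts at 18:59 − 120 min = 16:59.
Incubation is bounded by sample prep, so the earliest it can start is 16:59.

16:59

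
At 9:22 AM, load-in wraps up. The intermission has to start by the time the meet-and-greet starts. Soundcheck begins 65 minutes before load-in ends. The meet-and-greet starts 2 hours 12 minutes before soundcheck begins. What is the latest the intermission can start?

Soundcheck starts at 9:22 AM − 65 min = 8:17 AM.
The meet-and-greet starts at 8:17 AM − 132 min = 6:05 AM.
The intermission is bounded by the meet-and-greet, so the latest it can start is 6:05 AM.

6:05 AM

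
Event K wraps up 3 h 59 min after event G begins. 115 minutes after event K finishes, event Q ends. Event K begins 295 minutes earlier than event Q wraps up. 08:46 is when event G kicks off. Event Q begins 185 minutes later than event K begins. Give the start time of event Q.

12:50

Event K ends at 08:46 + 239 min = 12:45.
Event Q ends at 12:45 + 115 min = 14:40.
Event K starts at 14:40 − 295 min = 09:45.
Event Q starts at 09:45 + 185 min = 12:50.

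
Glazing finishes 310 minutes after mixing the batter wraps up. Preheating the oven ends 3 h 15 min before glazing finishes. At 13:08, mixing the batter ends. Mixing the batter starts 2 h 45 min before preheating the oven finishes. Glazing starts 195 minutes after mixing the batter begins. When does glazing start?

15:33

Glazing ends at 13:08 + 310 min = 18:18.
Preheating the oven ends at 18:18 − 195 min = 15:03.
Mixing the batter starts at 15:03 − 165 min = 12:18.
Glazing starts at 12:18 + 195 min = 15:33.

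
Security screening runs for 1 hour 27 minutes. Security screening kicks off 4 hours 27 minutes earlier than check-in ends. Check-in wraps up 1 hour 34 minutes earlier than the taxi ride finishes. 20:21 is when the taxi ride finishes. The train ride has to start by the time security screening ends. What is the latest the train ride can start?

Check-in ends at 20:21 − 94 min = 18:47.
Security screening starts at 18:47 − 267 min = 14:20.
Security screening ends at 14:20 + 87 min = 15:47.
The train ride is bounded by security screening, so the latest it can start is 15:47.

15:47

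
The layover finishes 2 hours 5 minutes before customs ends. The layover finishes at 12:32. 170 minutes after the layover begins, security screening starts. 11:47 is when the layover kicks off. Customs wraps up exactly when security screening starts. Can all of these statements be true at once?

Yes

Security screening starts at 11:47 + 170 min = 14:37.
So customs ends at 14:37.
The layover ends at 14:37 − 125 min = 12:32.
That matches the stated 12:32, so the schedule is consistent.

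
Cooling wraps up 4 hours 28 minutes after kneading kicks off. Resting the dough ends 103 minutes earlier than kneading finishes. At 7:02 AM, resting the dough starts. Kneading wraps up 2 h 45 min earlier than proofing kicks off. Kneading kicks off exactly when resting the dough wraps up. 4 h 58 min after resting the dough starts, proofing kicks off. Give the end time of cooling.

Proofing starts at 7:02 AM + 298 min = 12:00 PM.
Kneading ends at 12:00 PM − 165 min = 9:15 AM.
Resting the dough ends at 9:15 AM − 103 min = 7:32 AM.
So kneading starts at 7:32 AM.
Cooling ends at 7:32 AM + 268 min = 12:00 PM.

12:00 PM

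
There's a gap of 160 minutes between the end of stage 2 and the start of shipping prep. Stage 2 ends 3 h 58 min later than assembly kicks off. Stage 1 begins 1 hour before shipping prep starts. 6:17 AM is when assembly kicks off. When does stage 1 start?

Stage 2 ends at 6:17 AM + 238 min = 10:15 AM.
Shipping prep starts at 10:15 AM + 160 min = 12:55 PM.
Stage 1 starts at 12:55 PM − 60 min = 11:55 AM.

11:55 AM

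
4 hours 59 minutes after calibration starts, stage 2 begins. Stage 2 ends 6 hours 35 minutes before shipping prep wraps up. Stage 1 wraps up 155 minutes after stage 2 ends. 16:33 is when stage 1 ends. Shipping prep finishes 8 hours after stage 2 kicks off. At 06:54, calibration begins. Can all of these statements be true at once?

No

Stage 2 starts at 06:54 + 299 min = 11:53.
Shipping prep ends at 11:53 + 480 min = 19:53.
Stage 2 ends at 19:53 − 395 min = 13:18.
Stage 1 ends at 13:18 + 155 min = 15:53.
But stage 1 is also said to end at 16:33 — a 40-minute conflict.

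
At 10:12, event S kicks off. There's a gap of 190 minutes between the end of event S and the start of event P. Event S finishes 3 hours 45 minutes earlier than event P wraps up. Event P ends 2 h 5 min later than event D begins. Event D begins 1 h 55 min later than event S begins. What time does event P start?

13:37

Event D starts at 10:12 + 115 min = 12:07.
Event P ends at 12:07 + 125 min = 14:12.
Event S ends at 14:12 − 225 min = 10:27.
Event P starts at 10:27 + 190 min = 13:37.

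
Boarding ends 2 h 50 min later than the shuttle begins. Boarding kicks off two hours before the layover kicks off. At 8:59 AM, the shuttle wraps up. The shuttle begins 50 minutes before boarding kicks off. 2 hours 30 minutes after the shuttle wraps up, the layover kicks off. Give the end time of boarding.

11:29 AM

The layover starts at 8:59 AM + 150 min = 11:29 AM.
Boarding starts at 11:29 AM − 120 min = 9:29 AM.
The shuttle starts at 9:29 AM − 50 min = 8:39 AM.
Boarding ends at 8:39 AM + 170 min = 11:29 AM.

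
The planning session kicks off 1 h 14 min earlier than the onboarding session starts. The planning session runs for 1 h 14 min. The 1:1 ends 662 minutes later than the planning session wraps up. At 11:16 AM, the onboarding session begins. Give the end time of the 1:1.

10:18 PM

The planning session starts at 11:16 AM − 74 min = 10:02 AM.
The planning session ends at 10:02 AM + 74 min = 11:16 AM.
The 1:1 ends at 11:16 AM + 662 min = 10:18 PM.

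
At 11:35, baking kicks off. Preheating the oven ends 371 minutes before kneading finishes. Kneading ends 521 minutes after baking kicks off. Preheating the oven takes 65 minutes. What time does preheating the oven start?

13:00

Kneading ends at 11:35 + 521 min = 20:16.
Preheating the oven ends at 20:16 − 371 min = 14:05.
Preheating the oven starts at 14:05 − 65 min = 13:00.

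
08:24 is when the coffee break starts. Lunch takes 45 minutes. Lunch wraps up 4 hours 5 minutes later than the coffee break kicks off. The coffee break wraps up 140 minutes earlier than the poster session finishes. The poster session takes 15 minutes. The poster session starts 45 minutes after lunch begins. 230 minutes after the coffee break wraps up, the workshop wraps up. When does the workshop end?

Lunch ends at 08:24 + 245 min = 12:29.
Lunch starts at 12:29 − 45 min = 11:44.
The poster session starts at 11:44 + 45 min = 12:29.
The poster session ends at 12:29 + 15 min = 12:44.
The coffee break ends at 12:44 − 140 min = 10:24.
The workshop ends at 10:24 + 230 min = 14:14.

14:14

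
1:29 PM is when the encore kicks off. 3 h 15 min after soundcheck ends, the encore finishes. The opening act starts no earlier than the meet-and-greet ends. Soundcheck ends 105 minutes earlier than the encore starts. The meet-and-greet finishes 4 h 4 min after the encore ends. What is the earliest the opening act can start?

Soundcheck ends at 1:29 PM − 105 min = 11:44 AM.
The encore ends at 11:44 AM + 195 min = 2:59 PM.
The meet-and-greet ends at 2:59 PM + 244 min = 7:03 PM.
The opening act is bounded by the meet-and-greet, so the earliest it can start is 7:03 PM.

7:03 PM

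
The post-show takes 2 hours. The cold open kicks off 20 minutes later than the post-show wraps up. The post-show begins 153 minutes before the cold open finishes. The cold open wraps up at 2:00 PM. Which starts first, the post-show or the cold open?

The post-show starts at 2:00 PM − 153 min = 11:27 AM.
The post-show ends at 11:27 AM + 120 min = 1:27 PM.
The cold open starts at 1:27 PM + 20 min = 1:47 PM.
The post-show starts at 11:27 AM and the cold open starts at 1:47 PM, so the post-show is first.

the post-show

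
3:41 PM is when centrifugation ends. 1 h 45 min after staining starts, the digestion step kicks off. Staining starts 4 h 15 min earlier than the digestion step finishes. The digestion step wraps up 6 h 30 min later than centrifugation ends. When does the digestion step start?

The digestion step ends at 3:41 PM + 390 min = 10:11 PM.
Staining starts at 10:11 PM − 255 min = 5:56 PM.
The digestion step starts at 5:56 PM + 105 min = 7:41 PM.

7:41 PM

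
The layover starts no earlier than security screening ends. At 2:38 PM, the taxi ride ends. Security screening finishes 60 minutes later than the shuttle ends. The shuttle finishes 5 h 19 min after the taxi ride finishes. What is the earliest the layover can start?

8:57 PM

The shuttle ends at 2:38 PM + 319 min = 7:57 PM.
Security screening ends at 7:57 PM + 60 min = 8:57 PM.
The layover is bounded by security screening, so the earliest it can start is 8:57 PM.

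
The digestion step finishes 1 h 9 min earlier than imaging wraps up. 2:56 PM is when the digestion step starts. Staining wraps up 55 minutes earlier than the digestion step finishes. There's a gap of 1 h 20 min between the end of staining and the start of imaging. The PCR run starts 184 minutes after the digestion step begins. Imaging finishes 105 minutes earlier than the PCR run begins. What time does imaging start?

3:31 PM

The PCR run starts at 2:56 PM + 184 min = 6:00 PM.
Imaging ends at 6:00 PM − 105 min = 4:15 PM.
The digestion step ends at 4:15 PM − 69 min = 3:06 PM.
Staining ends at 3:06 PM − 55 min = 2:11 PM.
Imaging starts at 2:11 PM + 80 min = 3:31 PM.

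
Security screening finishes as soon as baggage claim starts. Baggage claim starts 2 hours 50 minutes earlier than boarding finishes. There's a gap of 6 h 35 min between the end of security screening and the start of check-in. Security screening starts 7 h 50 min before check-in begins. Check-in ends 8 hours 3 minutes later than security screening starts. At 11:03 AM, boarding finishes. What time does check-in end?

3:01 PM

Baggage claim starts at 11:03 AM − 170 min = 8:13 AM.
So security screening ends at 8:13 AM.
Check-in starts at 8:13 AM + 395 min = 2:48 PM.
Security screening starts at 2:48 PM − 470 min = 6:58 AM.
Check-in ends at 6:58 AM + 483 min = 3:01 PM.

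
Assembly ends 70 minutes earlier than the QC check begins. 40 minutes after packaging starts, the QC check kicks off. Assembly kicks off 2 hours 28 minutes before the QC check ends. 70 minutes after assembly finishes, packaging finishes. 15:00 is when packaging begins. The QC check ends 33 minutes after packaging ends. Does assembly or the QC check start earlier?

The QC check starts at 15:00 + 40 min = 15:40.
Assembly ends at 15:40 − 70 min = 14:30.
Packaging ends at 14:30 + 70 min = 15:40.
The QC check ends at 15:40 + 33 min = 16:13.
Assembly starts at 16:13 − 148 min = 13:45.
Assembly starts at 13:45 and the QC check starts at 15:40, so assembly is first.

assembly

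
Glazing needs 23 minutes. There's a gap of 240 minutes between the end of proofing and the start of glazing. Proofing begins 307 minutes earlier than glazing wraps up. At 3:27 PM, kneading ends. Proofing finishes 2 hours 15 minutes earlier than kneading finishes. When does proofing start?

12:28 PM

Proofing ends at 3:27 PM − 135 min = 1:12 PM.
Glazing starts at 1:12 PM + 240 min = 5:12 PM.
Glazing ends at 5:12 PM + 23 min = 5:35 PM.
Proofing starts at 5:35 PM − 307 min = 12:28 PM.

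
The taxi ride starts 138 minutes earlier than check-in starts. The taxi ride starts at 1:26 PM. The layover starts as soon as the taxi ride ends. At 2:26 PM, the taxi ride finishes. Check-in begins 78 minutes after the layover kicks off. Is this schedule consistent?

The layover starts at 2:26 PM.
Check-in starts at 2:26 PM + 78 min = 3:44 PM.
The taxi ride starts at 3:44 PM − 138 min = 1:26 PM.
That matches the stated 1:26 PM, so the schedule is consistent.

Yes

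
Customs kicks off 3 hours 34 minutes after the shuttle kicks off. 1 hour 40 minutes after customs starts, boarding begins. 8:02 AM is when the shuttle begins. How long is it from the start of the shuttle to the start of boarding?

Customs starts at 8:02 AM + 214 min = 11:36 AM.
Boarding starts at 11:36 AM + 100 min = 1:16 PM.
From 8:02 AM to 1:16 PM is 5 hours 14 minutes.

5 hours 14 minutes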